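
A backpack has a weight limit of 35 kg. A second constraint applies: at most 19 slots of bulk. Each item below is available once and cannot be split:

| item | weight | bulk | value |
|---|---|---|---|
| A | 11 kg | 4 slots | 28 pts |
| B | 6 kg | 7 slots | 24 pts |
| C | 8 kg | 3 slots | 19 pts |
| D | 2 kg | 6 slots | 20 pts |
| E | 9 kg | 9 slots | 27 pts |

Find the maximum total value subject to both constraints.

Feasible sets respecting both limits:
- A+D+E: weight 22, bulk 19, value 75
- A+C+E: weight 28, bulk 16, value 74
- A+B+D: weight 19, bulk 17, value 72
- A+B+C: weight 25, bulk 14, value 71
Best: 75 pts.

75 pts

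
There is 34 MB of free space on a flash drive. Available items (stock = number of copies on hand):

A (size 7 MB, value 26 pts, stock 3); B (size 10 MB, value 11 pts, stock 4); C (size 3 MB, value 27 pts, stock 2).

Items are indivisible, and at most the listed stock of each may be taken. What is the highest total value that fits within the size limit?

132 pts

Best selections within size 34 and stock limits:
- 3×A + 2×C: size 27, value 132
- 2×A + 1×B + 2×C: size 30, value 117
- 3×A + 1×B + 1×C: size 34, value 116
- 2×A + 2×C: size 20, value 106
Best: 132 pts.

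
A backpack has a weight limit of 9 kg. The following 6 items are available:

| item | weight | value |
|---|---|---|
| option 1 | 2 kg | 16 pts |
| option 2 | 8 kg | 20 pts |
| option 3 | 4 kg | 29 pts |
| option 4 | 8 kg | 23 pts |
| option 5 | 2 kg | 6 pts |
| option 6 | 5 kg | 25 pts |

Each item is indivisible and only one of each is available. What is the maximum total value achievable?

Check high-value combinations within 9 kg:
- option 3+option 6: weight 4+5=9, value 29+25=54
- option 1+option 3+option 5: weight 2+4+2=8, value 16+29+6=51
- option 1+option 5+option 6: weight 2+2+5=9, value 16+6+25=47
- option 1+option 3: weight 2+4=6, value 16+29=45
Best: 54 pts.

54 pts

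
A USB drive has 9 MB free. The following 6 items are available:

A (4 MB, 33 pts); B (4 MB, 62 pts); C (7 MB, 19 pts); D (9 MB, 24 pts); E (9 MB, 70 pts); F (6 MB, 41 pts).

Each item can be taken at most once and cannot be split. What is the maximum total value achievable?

Check high-value combinations within 9 MB:
- A+B: size 4+4=8, value 33+62=95
- E: size 9, value 70
- B: size 4, value 62
Best: 95 pts.

95 pts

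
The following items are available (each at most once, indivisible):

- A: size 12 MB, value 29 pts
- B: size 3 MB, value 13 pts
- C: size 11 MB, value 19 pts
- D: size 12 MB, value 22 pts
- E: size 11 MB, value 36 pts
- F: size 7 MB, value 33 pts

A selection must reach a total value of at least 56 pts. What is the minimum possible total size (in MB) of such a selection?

Subsets with value ≥ 56, sorted by total size:
- E+F: size 18, value 69
- A+F: size 19, value 62
- B+E+F: size 21, value 82
- B+C+F: size 21, value 65
Minimum size: 18 MB.

18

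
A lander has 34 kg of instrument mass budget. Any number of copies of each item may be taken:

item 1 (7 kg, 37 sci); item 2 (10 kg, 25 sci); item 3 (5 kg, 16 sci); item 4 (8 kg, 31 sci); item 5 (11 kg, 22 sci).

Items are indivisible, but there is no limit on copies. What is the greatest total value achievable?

Best value-per-unit is item 1 at 37/7; filling with it alone gives 4×37 = 148.
Optimal mix: 4×item 1 + 1×item 3 → mass 33, value 164.

164 sci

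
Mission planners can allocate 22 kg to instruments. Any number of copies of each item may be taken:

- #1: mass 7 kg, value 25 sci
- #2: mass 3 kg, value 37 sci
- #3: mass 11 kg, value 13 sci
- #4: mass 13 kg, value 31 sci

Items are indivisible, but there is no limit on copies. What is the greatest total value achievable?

Best value-per-unit is #2 at 37/3, and filling with it alone uses mass 7×3=21. No mix of the others beats 7×37 = 259.

259 sci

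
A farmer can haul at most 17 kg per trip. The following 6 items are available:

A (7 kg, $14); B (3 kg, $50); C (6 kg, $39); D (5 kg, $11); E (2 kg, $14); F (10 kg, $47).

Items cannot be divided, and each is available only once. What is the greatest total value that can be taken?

$114

Check high-value combinations within 17 kg:
- B+C+D+E: weight 3+6+5+2=16, value 50+39+11+14=114
- B+E+F: weight 3+2+10=15, value 50+14+47=111
- B+C+E: weight 3+6+2=11, value 50+39+14=103
- A+B+C: weight 7+3+6=16, value 14+50+39=103
- B+C+D: weight 3+6+5=14, value 50+39+11=100
Best: $114.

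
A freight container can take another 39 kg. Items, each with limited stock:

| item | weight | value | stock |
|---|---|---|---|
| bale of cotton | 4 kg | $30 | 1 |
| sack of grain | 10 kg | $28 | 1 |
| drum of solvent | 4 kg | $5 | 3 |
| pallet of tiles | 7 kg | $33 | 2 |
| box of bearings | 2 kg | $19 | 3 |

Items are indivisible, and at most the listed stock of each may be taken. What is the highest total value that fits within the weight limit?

$186

Top feasible selections:
- 1×bale of cotton + 1×sack of grain + 1×drum of solvent + 2×pallet of tiles + 3×box of bearings: weight 38, value 186
- 1×bale of cotton + 1×sack of grain + 2×pallet of tiles + 3×box of bearings: weight 34, value 181
- 1×bale of cotton + 3×drum of solvent + 2×pallet of tiles + 3×box of bearings: weight 36, value 168
- 1×bale of cotton + 1×sack of grain + 1×drum of solvent + 2×pallet of tiles + 2×box of bearings: weight 36, value 167
Best: $186.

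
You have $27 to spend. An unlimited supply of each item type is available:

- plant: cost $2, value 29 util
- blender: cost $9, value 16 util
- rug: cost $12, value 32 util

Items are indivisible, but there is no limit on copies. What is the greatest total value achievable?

Best value-per-unit is plant at 29/2, and filling with it alone uses cost 13×2=26. No mix of the others beats 13×29 = 377.

377 util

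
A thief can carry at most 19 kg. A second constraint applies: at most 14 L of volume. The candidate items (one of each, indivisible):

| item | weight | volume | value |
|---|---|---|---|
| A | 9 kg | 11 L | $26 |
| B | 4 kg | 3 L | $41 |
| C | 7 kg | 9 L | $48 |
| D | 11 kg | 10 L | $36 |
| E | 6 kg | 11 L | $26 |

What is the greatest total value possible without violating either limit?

Feasible sets respecting both limits:
- B+C: weight 11, volume 12, value 89
- B+D: weight 15, volume 13, value 77
- A+B: weight 13, volume 14, value 67
- B+E: weight 10, volume 14, value 67
Best: $89.

$89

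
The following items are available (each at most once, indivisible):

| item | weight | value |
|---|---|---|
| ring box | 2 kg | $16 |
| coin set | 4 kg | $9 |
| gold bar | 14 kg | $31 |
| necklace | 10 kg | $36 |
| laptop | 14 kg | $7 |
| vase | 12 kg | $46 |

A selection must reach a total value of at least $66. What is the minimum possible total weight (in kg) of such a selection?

18

Subsets with value ≥ 66, sorted by total weight:
- ring box+coin set+vase: weight 18, value 71
- necklace+vase: weight 22, value 82
- ring box+necklace+vase: weight 24, value 98
- gold bar+necklace: weight 24, value 67
Minimum weight: 18 kg.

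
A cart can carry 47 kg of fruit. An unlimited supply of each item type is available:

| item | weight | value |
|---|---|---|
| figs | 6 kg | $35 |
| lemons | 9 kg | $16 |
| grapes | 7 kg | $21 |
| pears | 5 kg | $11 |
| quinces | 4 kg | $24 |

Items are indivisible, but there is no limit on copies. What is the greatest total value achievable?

$275

Best value-per-unit is quinces at 24/4; filling with it alone gives 11×24 = 264.
Optimal mix: 1×figs + 10×quinces → weight 46, value 275.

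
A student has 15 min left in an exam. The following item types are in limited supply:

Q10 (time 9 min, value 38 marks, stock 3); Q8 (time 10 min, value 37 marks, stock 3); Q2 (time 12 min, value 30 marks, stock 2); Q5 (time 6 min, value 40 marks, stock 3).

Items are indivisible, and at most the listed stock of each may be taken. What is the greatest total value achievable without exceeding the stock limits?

Top feasible selections:
- 2×Q5: time 12, value 80
- 1×Q10 + 1×Q5: time 15, value 78
Best: 80 marks.

80 marks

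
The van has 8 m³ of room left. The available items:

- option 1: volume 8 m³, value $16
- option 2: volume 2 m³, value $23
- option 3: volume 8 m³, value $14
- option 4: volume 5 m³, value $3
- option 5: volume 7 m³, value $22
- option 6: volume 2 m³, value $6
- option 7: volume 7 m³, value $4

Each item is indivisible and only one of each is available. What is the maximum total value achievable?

$29

Check high-value combinations within 8 m³:
- option 2+option 6: volume 2+2=4, value 23+6=29
- option 2+option 4: volume 2+5=7, value 23+3=26
- option 2: volume 2, value 23
- option 5: volume 7, value 22
- option 1: volume 8, value 16
Best: $29.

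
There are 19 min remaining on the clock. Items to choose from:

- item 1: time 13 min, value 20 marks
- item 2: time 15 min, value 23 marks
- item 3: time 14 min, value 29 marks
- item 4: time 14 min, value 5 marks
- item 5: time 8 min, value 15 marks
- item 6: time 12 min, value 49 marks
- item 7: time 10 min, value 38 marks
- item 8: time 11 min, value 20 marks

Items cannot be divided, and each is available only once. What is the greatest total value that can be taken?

This is a 0/1 knapsack; check combinations near the capacity.
- item 5+item 7: time 8+10=18, value 15+38=53
- item 6: time 12, value 49
- item 7: time 10, value 38
Best: 53 marks.

53 marks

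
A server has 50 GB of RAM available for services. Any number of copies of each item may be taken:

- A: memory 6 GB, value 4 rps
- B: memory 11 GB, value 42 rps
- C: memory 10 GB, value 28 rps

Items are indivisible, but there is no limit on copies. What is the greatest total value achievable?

Best value-per-unit is B at 42/11; filling with it alone gives 4×42 = 168.
Optimal mix: 1×A + 4×B → memory 50, value 172.

172 rps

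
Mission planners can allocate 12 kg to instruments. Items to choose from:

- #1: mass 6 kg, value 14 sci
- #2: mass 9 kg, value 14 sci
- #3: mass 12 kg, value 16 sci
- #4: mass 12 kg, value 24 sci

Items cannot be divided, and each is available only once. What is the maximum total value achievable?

24 sci

Check high-value combinations within 12 kg:
- #4: mass 12, value 24
- #3: mass 12, value 16
- #1: mass 6, value 14
Best: 24 sci.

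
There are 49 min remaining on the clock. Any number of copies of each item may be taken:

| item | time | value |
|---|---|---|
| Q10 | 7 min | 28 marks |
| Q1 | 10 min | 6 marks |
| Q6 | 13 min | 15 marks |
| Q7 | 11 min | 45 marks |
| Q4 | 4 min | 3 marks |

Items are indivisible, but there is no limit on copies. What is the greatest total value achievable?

Best value-per-unit is Q7 at 45/11; filling with it alone gives 4×45 = 180.
Optimal mix: 7×Q10 → time 49, value 196.

196 marks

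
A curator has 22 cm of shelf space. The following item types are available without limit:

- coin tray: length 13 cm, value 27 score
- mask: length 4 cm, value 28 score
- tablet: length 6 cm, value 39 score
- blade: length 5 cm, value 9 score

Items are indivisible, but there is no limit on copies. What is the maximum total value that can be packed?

Best value-per-unit is mask at 28/4; filling with it alone gives 5×28 = 140.
Optimal mix: 4×mask + 1×tablet → length 22, value 151.

151 score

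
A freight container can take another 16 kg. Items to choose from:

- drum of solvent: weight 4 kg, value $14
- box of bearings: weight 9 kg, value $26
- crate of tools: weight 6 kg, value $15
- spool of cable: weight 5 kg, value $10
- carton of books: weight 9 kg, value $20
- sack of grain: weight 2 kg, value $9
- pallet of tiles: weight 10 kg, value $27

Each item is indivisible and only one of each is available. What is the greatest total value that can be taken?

This is a 0/1 knapsack; check combinations near the capacity.
- drum of solvent+sack of grain+pallet of tiles: weight 4+2+10=16, value 14+9+27=50
- drum of solvent+box of bearings+sack of grain: weight 4+9+2=15, value 14+26+9=49
- box of bearings+spool of cable+sack of grain: weight 9+5+2=16, value 26+10+9=45
- drum of solvent+carton of books+sack of grain: weight 4+9+2=15, value 14+20+9=43
- crate of tools+pallet of tiles: weight 6+10=16, value 15+27=42
Best: $50.

$50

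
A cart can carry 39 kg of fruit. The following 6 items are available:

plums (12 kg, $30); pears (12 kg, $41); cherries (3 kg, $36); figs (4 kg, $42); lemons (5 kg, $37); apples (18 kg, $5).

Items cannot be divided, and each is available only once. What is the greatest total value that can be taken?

Check high-value combinations within 39 kg:
- plums+pears+cherries+figs+lemons: weight 12+12+3+4+5=36, value 30+41+36+42+37=186
- pears+cherries+figs+lemons: weight 12+3+4+5=24, value 41+36+42+37=156
- plums+pears+figs+lemons: weight 12+12+4+5=33, value 30+41+42+37=150
Best: $186.

$186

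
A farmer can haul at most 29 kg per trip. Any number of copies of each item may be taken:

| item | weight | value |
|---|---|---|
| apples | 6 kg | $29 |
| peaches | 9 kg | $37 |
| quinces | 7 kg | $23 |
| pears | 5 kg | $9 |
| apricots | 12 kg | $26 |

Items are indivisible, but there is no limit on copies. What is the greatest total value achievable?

$125

Best value-per-unit is apples at 29/6; filling with it alone gives 4×29 = 116.
Optimal mix: 4×apples + 1×pears → weight 29, value 125.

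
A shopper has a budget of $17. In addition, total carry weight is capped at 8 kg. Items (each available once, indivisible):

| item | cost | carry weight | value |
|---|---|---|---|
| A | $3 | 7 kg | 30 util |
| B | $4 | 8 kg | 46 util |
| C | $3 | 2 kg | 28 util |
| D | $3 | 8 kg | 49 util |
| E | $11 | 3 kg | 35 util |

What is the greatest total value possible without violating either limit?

63 util

Feasible sets respecting both limits:
- C+E: cost 14, carry weight 5, value 63
- D: cost 3, carry weight 8, value 49
- B: cost 4, carry weight 8, value 46
- E: cost 11, carry weight 3, value 35
Best: 63 util.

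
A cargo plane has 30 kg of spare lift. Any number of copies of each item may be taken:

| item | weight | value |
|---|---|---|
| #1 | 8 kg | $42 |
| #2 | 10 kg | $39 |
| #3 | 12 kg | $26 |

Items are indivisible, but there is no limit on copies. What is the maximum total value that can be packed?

Best value-per-unit is #1 at 42/8, and filling with it alone uses weight 3×8=24. No mix of the others beats 3×42 = 126.

$126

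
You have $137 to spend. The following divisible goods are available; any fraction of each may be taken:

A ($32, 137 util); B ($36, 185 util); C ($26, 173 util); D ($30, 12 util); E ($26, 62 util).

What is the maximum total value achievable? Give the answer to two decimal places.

Take in order of value per unit:
- C (173/26 per unit): all 26 → value 173, running total 173.00
- B (185/36 per unit): all 36 → value 185, running total 358.00
- A (137/32 per unit): all 32 → value 137, running total 495.00
- E (62/26 per unit): all 26 → value 62, running total 557.00
- D (12/30 per unit): 17 of 30 → value 17×12/30 = 6.8000, running total 563.80
Total 563.80.

563.80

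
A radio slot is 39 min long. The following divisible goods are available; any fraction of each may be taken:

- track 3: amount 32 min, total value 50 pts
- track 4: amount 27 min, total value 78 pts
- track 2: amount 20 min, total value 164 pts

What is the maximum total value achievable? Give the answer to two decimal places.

Take in order of value per unit:
- track 2 (164/20 per unit): all 20 → value 164, running total 164.00
- track 4 (78/27 per unit): 19 of 27 → value 19×78/27 = 54.8889, running total 218.89
Total 218.89.

218.89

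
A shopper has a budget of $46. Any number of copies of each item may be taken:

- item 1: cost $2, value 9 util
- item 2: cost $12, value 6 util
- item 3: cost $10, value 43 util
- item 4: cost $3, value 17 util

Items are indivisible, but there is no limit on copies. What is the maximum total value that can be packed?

Best value-per-unit is item 4 at 17/3; filling with it alone gives 15×17 = 255.
Optimal mix: 2×item 1 + 14×item 4 → cost 46, value 256.

256 util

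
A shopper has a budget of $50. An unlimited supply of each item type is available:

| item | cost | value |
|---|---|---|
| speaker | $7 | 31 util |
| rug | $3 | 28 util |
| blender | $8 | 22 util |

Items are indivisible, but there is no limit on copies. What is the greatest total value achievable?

Best value-per-unit is rug at 28/3, and filling with it alone uses cost 16×3=48. No mix of the others beats 16×28 = 448.

448 util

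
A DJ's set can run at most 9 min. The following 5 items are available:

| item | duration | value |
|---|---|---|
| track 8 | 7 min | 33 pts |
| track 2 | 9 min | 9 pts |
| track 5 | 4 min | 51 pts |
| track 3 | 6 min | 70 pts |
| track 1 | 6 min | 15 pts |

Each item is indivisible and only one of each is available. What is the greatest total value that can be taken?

70 pts

Check high-value combinations within 9 min:
- track 3: duration 6, value 70
- track 5: duration 4, value 51
- track 8: duration 7, value 33
- track 1: duration 6, value 15
- track 2: duration 9, value 9
Best: 70 pts.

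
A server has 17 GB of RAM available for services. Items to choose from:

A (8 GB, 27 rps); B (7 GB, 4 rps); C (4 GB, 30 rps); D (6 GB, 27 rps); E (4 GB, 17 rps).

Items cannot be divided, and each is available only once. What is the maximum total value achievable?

74 rps

Check high-value combinations within 17 GB:
- C+D+E: memory 4+6+4=14, value 30+27+17=74
- A+C+E: memory 8+4+4=16, value 27+30+17=74
- B+C+D: memory 7+4+6=17, value 4+30+27=61
- C+D: memory 4+6=10, value 30+27=57
Best: 74 rps.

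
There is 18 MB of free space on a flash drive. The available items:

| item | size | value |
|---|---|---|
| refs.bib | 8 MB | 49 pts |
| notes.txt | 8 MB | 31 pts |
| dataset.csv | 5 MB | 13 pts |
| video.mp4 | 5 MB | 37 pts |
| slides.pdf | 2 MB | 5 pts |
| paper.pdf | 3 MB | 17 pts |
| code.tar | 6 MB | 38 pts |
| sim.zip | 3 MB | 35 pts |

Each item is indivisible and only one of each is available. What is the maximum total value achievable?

127 pts

Check high-value combinations within 18 MB:
- video.mp4+paper.pdf+code.tar+sim.zip: size 5+3+6+3=17, value 37+17+38+35=127
- refs.bib+video.mp4+slides.pdf+sim.zip: size 8+5+2+3=18, value 49+37+5+35=126
- refs.bib+code.tar+sim.zip: size 8+6+3=17, value 49+38+35=122
- refs.bib+video.mp4+sim.zip: size 8+5+3=16, value 49+37+35=121
- video.mp4+slides.pdf+code.tar+sim.zip: size 5+2+6+3=16, value 37+5+38+35=115
Best: 127 pts.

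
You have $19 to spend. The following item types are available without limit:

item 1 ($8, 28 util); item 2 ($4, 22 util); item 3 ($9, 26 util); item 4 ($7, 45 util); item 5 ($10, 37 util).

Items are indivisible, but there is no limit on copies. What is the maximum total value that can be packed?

Best value-per-unit is item 4 at 45/7; filling with it alone gives 2×45 = 90.
Optimal mix: 1×item 2 + 2×item 4 → cost 18, value 112.

112 util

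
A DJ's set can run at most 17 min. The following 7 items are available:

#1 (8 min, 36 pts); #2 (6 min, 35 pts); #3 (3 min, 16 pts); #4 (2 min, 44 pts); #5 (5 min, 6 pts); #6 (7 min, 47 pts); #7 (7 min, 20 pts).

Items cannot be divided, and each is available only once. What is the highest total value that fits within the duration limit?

Check high-value combinations within 17 min:
- #1+#4+#6: duration 8+2+7=17, value 36+44+47=127
- #2+#4+#6: duration 6+2+7=15, value 35+44+47=126
- #1+#2+#4: duration 8+6+2=16, value 36+35+44=115
- #3+#4+#5+#6: duration 3+2+5+7=17, value 16+44+6+47=113
- #4+#6+#7: duration 2+7+7=16, value 44+47+20=111
Best: 127 pts.

127 pts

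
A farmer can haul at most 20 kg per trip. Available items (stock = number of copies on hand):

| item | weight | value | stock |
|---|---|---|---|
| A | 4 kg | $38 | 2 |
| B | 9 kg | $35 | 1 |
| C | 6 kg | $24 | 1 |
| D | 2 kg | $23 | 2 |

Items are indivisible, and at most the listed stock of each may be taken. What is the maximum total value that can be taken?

$146

Top feasible selections:
- 2×A + 1×C + 2×D: weight 18, value 146
- 2×A + 1×B + 1×D: weight 19, value 134
Best: $146.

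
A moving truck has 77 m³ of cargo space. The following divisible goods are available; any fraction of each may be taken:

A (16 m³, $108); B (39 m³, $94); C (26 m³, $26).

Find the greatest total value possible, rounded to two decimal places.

224.00

Take in order of value per unit:
- A (108/16 per unit): all 16 → value 108, running total 108.00
- B (94/39 per unit): all 39 → value 94, running total 202.00
- C (26/26 per unit): 22 of 26 → value 22×26/26 = 22.0000, running total 224.00
Total 224.00.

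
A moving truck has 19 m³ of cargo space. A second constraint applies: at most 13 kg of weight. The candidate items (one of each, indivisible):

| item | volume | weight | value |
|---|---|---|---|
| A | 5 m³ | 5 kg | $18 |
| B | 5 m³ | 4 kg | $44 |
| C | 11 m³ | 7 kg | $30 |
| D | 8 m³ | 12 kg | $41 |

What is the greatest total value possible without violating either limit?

$74

Feasible sets respecting both limits:
- B+C: volume 16, weight 11, value 74
- A+B: volume 10, weight 9, value 62
- A+C: volume 16, weight 12, value 48
- B: volume 5, weight 4, value 44
Best: $74.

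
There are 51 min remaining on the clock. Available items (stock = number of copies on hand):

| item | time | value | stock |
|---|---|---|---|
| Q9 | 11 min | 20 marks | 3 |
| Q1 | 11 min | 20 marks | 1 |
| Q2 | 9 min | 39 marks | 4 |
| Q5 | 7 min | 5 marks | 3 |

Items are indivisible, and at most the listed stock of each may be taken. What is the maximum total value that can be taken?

Top feasible selections:
- 1×Q1 + 4×Q2: time 47, value 176
- 1×Q9 + 4×Q2: time 47, value 176
Best: 176 marks.

176 marks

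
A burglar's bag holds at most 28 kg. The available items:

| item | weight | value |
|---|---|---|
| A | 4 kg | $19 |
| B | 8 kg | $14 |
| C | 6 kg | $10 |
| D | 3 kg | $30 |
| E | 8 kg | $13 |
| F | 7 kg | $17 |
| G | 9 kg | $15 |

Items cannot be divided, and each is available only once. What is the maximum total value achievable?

Check high-value combinations within 28 kg:
- A+B+C+D+F: weight 4+8+6+3+7=28, value 19+14+10+30+17=90
- A+C+D+E+F: weight 4+6+3+8+7=28, value 19+10+30+13+17=89
- A+D+F+G: weight 4+3+7+9=23, value 19+30+17+15=81
Best: $90.

$90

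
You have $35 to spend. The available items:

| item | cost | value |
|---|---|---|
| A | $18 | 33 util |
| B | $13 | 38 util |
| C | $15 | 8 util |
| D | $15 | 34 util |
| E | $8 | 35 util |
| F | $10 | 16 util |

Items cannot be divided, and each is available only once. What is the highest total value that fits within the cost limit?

Check high-value combinations within $35:
- B+E+F: cost 13+8+10=31, value 38+35+16=89
- D+E+F: cost 15+8+10=33, value 34+35+16=85
- B+E: cost 13+8=21, value 38+35=73
- B+D: cost 13+15=28, value 38+34=72
- A+B: cost 18+13=31, value 33+38=71
Best: 89 util.

89 util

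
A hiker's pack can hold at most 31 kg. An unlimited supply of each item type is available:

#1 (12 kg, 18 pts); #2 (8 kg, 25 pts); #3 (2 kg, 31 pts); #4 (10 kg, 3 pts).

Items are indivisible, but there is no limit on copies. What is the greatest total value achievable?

Best value-per-unit is #3 at 31/2, and filling with it alone uses weight 15×2=30. No mix of the others beats 15×31 = 465.

465 pts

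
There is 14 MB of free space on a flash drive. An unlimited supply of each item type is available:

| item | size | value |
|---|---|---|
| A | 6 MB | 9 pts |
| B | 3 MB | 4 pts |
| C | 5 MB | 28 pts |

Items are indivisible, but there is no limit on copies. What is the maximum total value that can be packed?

60 pts

Best value-per-unit is C at 28/5; filling with it alone gives 2×28 = 56.
Optimal mix: 1×B + 2×C → size 13, value 60.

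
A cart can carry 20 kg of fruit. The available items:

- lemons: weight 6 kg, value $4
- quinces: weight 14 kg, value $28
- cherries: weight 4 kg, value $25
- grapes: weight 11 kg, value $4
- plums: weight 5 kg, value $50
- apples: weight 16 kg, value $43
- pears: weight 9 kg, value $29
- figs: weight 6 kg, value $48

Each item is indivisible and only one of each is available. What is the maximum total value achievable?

Check high-value combinations within 20 kg:
- plums+pears+figs: weight 5+9+6=20, value 50+29+48=127
- cherries+plums+figs: weight 4+5+6=15, value 25+50+48=123
- cherries+plums+pears: weight 4+5+9=18, value 25+50+29=104
Best: $127.

$127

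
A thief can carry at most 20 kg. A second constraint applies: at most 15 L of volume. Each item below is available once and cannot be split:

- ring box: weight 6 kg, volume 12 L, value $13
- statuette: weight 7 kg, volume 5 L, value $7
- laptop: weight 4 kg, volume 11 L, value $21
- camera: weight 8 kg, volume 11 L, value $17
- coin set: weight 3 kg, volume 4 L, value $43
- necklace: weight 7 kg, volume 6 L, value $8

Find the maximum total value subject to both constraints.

Feasible sets respecting both limits:
- laptop+coin set: weight 7, volume 15, value 64
- camera+coin set: weight 11, volume 15, value 60
- statuette+coin set+necklace: weight 17, volume 15, value 58
Best: $64.

$64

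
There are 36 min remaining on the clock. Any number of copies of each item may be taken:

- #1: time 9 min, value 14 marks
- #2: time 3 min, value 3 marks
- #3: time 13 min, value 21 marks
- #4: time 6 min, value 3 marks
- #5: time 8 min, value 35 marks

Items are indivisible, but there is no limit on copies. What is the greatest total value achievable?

143 marks

Best value-per-unit is #5 at 35/8; filling with it alone gives 4×35 = 140.
Optimal mix: 1×#2 + 4×#5 → time 35, value 143.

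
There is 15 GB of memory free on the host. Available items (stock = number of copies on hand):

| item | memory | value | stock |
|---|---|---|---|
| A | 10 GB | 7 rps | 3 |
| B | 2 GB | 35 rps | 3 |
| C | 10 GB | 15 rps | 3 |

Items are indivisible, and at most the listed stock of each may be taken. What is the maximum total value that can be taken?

105 rps

Top feasible selections:
- 3×B: memory 6, value 105
- 2×B + 1×C: memory 14, value 85
- 1×A + 2×B: memory 14, value 77
- 2×B: memory 4, value 70
Best: 105 rps.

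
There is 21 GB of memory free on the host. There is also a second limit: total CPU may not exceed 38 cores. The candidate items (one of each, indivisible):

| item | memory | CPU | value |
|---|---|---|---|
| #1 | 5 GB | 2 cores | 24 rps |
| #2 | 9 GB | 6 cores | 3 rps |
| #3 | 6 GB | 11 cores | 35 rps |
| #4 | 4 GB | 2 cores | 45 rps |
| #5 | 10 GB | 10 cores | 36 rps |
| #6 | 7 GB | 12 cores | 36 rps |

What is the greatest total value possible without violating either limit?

Feasible sets respecting both limits:
- #4+#5+#6: memory 21, CPU 24, value 117
- #3+#4+#5: memory 20, CPU 23, value 116
- #3+#4+#6: memory 17, CPU 25, value 116
Best: 117 rps.

117 rps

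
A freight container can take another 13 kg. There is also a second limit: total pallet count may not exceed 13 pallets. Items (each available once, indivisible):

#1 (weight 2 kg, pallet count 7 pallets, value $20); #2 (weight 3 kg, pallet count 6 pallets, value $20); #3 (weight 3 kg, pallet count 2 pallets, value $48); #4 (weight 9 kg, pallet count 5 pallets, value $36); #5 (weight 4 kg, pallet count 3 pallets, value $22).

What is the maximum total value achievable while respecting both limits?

Feasible sets respecting both limits:
- #1+#3+#5: weight 9, pallet count 12, value 90
- #2+#3+#5: weight 10, pallet count 11, value 90
- #3+#4: weight 12, pallet count 7, value 84
- #3+#5: weight 7, pallet count 5, value 70
Best: $90.

$90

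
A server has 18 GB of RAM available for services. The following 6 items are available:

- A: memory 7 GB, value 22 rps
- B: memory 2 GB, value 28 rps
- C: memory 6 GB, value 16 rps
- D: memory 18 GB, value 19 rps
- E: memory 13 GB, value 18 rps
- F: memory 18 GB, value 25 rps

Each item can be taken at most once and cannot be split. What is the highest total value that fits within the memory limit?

Check high-value combinations within 18 GB:
- A+B+C: memory 7+2+6=15, value 22+28+16=66
- A+B: memory 7+2=9, value 22+28=50
- B+E: memory 2+13=15, value 28+18=46
- B+C: memory 2+6=8, value 28+16=44
- A+C: memory 7+6=13, value 22+16=38
Best: 66 rps.

66 rps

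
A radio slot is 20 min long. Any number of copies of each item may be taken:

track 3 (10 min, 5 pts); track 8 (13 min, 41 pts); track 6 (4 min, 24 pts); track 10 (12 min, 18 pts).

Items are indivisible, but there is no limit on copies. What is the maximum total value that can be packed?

Best value-per-unit is track 6 at 24/4, and filling with it alone uses duration 5×4=20. No mix of the others beats 5×24 = 120.

120 pts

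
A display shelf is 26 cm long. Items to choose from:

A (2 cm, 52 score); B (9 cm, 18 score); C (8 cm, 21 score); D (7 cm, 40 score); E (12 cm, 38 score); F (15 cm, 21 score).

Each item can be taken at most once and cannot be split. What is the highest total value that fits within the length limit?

131 score

Check high-value combinations within 26 cm:
- A+B+C+D: length 2+9+8+7=26, value 52+18+21+40=131
- A+D+E: length 2+7+12=21, value 52+40+38=130
- A+C+D: length 2+8+7=17, value 52+21+40=113
- A+D+F: length 2+7+15=24, value 52+40+21=113
Best: 131 score.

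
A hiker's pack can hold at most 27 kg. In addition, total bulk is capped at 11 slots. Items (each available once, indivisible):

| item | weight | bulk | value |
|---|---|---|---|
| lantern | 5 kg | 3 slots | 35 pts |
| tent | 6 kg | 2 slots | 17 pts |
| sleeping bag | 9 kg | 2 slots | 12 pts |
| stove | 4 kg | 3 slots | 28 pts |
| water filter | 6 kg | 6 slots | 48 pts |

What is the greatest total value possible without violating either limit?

100 pts

Feasible sets respecting both limits:
- lantern+tent+water filter: weight 17, bulk 11, value 100
- lantern+sleeping bag+water filter: weight 20, bulk 11, value 95
- tent+stove+water filter: weight 16, bulk 11, value 93
Best: 100 pts.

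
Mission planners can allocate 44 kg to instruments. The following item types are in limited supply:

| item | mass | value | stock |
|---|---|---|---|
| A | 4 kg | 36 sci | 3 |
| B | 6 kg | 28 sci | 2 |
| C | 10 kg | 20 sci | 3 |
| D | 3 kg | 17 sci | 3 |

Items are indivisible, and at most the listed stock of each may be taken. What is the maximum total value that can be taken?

235 sci

Best selections within mass 44 and stock limits:
- 3×A + 2×B + 1×C + 3×D: mass 43, value 235
- 3×A + 2×B + 1×C + 2×D: mass 40, value 218
Best: 235 sci.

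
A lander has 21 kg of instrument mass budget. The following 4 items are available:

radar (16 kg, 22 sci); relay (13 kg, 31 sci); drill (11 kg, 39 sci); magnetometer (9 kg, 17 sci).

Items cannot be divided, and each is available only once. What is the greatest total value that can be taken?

This is a 0/1 knapsack; check combinations near the capacity.
- drill+magnetometer: mass 11+9=20, value 39+17=56
- drill: mass 11, value 39
- relay: mass 13, value 31
- radar: mass 16, value 22
Best: 56 sci.

56 sci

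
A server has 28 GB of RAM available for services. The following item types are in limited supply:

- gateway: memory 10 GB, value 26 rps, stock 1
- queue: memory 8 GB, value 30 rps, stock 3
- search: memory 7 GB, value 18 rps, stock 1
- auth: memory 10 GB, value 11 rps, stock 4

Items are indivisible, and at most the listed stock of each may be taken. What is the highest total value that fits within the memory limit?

Best selections within memory 28 and stock limits:
- 3×queue: memory 24, value 90
- 1×gateway + 2×queue: memory 26, value 86
- 2×queue + 1×search: memory 23, value 78
- 1×gateway + 1×queue + 1×search: memory 25, value 74
Best: 90 rps.

90 rps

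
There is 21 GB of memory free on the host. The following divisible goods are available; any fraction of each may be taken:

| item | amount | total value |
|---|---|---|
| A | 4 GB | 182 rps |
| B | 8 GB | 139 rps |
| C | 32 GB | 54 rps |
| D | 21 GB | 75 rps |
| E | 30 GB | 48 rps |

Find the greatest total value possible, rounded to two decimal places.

Take in order of value per unit:
- A (182/4 per unit): all 4 → value 182, running total 182.00
- B (139/8 per unit): all 8 → value 139, running total 321.00
- D (75/21 per unit): 9 of 21 → value 9×75/21 = 32.1429, running total 353.14
Total 353.14.

353.14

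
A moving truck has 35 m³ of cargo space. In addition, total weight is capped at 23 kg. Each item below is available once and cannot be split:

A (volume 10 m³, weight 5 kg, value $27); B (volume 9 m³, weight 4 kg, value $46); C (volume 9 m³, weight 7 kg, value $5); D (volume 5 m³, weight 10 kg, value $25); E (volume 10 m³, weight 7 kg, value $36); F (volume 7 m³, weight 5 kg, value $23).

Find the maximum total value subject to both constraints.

Feasible sets respecting both limits:
- B+C+E+F: volume 35, weight 23, value 110
- A+B+E: volume 29, weight 16, value 109
- B+D+E: volume 24, weight 21, value 107
Best: $110.

$110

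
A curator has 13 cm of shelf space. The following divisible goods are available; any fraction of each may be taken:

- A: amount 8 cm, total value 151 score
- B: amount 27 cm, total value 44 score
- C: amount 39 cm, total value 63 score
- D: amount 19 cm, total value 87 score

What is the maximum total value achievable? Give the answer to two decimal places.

Take in order of value per unit:
- A (151/8 per unit): all 8 → value 151, running total 151.00
- D (87/19 per unit): 5 of 19 → value 5×87/19 = 22.8947, running total 173.89
Total 173.89.

173.89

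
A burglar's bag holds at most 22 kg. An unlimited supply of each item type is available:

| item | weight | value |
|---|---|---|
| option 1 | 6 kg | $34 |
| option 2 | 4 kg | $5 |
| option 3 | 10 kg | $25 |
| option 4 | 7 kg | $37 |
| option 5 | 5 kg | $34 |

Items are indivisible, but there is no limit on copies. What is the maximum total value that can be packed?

Best value-per-unit is option 5 at 34/5; filling with it alone gives 4×34 = 136.
Optimal mix: 1×option 4 + 3×option 5 → weight 22, value 139.

$139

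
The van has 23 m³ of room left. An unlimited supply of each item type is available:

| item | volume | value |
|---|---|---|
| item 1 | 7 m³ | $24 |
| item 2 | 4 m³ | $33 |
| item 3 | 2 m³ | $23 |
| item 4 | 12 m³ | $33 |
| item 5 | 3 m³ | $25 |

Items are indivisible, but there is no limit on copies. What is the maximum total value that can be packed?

Best value-per-unit is item 3 at 23/2; filling with it alone gives 11×23 = 253.
Optimal mix: 10×item 3 + 1×item 5 → volume 23, value 255.

$255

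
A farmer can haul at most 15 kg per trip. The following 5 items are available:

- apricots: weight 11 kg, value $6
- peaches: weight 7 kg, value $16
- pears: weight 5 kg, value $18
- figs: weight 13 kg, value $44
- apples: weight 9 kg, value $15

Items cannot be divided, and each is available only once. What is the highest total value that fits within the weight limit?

This is a 0/1 knapsack; check combinations near the capacity.
- figs: weight 13, value 44
- peaches+pears: weight 7+5=12, value 16+18=34
- pears+apples: weight 5+9=14, value 18+15=33
- pears: weight 5, value 18
- peaches: weight 7, value 16
Best: $44.

$44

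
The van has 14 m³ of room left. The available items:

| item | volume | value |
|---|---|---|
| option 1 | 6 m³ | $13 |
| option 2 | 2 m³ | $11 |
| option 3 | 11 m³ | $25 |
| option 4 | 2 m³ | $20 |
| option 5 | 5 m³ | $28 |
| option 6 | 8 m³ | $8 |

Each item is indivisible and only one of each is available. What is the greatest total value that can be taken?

Check high-value combinations within 14 m³:
- option 1+option 4+option 5: volume 6+2+5=13, value 13+20+28=61
- option 2+option 4+option 5: volume 2+2+5=9, value 11+20+28=59
- option 1+option 2+option 5: volume 6+2+5=13, value 13+11+28=52
Best: $61.

$61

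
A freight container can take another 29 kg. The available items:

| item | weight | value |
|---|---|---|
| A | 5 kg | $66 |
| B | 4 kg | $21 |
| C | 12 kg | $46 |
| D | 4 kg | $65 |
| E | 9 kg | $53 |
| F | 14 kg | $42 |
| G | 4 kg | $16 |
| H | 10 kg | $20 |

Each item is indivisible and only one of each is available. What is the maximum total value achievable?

$221

Check high-value combinations within 29 kg:
- A+B+D+E+G: weight 5+4+4+9+4=26, value 66+21+65+53+16=221
- A+B+C+D+G: weight 5+4+12+4+4=29, value 66+21+46+65+16=214
- A+B+D+E: weight 5+4+4+9=22, value 66+21+65+53=205
- A+D+E+H: weight 5+4+9+10=28, value 66+65+53+20=204
- A+D+E+G: weight 5+4+9+4=22, value 66+65+53+16=200
Best: $221.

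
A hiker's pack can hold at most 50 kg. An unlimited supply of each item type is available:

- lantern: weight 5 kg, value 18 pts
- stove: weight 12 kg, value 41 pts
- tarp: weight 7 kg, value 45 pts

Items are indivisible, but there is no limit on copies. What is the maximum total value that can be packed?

315 pts

Best value-per-unit is tarp at 45/7, and filling with it alone uses weight 7×7=49. No mix of the others beats 7×45 = 315.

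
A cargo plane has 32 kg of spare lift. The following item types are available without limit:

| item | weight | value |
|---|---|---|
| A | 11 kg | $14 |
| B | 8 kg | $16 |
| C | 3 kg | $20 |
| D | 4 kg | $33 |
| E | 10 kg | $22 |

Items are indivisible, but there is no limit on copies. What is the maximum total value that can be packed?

Best value-per-unit is D at 33/4, and filling with it alone uses weight 8×4=32. No mix of the others beats 8×33 = 264.

$264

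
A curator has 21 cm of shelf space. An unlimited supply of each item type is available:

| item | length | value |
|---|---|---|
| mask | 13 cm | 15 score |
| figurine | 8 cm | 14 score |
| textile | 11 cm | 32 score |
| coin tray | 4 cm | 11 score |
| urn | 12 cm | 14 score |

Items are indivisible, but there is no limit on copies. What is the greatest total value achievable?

55 score

Best value-per-unit is textile at 32/11; filling with it alone gives 1×32 = 32.
Optimal mix: 5×coin tray → length 20, value 55.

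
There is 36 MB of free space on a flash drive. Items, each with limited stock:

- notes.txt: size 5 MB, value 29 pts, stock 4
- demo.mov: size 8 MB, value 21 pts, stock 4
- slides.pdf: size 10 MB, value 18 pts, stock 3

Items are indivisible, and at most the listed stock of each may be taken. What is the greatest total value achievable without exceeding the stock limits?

158 pts

Top feasible selections:
- 4×notes.txt + 2×demo.mov: size 36, value 158
- 4×notes.txt + 1×demo.mov: size 28, value 137
Best: 158 pts.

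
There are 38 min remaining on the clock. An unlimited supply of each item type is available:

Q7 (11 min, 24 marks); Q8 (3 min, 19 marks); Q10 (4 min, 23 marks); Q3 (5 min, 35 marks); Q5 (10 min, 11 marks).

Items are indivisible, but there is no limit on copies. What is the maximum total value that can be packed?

264 marks

Best value-per-unit is Q3 at 35/5; filling with it alone gives 7×35 = 245.
Optimal mix: 1×Q8 + 7×Q3 → time 38, value 264.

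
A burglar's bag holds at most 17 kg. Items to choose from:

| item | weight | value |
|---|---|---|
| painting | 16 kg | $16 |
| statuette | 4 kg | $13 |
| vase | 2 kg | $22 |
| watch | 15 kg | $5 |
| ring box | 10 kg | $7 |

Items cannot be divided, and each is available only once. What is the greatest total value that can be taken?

Check high-value combinations within 17 kg:
- statuette+vase+ring box: weight 4+2+10=16, value 13+22+7=42
- statuette+vase: weight 4+2=6, value 13+22=35
- vase+ring box: weight 2+10=12, value 22+7=29
- vase+watch: weight 2+15=17, value 22+5=27
Best: $42.

$42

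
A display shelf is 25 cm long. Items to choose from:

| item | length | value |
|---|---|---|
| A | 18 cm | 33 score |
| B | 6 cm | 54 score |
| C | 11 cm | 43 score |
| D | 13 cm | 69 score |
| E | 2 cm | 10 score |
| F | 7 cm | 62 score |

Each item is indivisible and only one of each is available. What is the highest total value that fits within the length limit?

Check high-value combinations within 25 cm:
- B+C+F: length 6+11+7=24, value 54+43+62=159
- D+E+F: length 13+2+7=22, value 69+10+62=141
- B+D+E: length 6+13+2=21, value 54+69+10=133
Best: 159 score.

159 score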